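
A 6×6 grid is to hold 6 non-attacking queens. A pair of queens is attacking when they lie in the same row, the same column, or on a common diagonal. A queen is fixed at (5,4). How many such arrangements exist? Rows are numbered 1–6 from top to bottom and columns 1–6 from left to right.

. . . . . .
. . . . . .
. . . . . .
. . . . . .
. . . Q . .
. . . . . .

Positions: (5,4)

1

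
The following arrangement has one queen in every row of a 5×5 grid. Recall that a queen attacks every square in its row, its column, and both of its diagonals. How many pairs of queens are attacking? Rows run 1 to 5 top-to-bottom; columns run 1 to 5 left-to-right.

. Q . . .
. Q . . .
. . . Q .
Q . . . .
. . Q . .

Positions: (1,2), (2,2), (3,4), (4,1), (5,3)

2

Same column: (1,2)–(2,2) (column 2).
Same diagonal: (1,2)–(3,4) (|1−3| = |2−4| = 2).
Total attacking pairs: 2.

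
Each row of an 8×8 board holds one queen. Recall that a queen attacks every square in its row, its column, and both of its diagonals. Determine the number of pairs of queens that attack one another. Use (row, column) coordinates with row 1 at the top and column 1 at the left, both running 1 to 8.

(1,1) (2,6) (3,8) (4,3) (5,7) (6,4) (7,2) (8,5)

0

All columns are distinct and no two queens satisfy |Δrow| = |Δcol|, so no pair attacks.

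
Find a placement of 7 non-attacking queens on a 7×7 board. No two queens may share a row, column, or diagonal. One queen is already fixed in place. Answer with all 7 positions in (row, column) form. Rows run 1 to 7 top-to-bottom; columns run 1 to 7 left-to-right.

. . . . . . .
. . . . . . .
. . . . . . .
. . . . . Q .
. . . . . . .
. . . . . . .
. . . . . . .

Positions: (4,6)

(1,4) (2,1) (3,3) (4,6) (5,2) (6,7) (7,5)

Row 1: attacked by (4,6)→{3,6}. Safe: 1, 2, 4, 5, 7. Place at column 4.
Row 2: attacked by (1,4)→{3,4,5}; (4,6)→{4,6}. Safe: 1, 2, 7. Place at column 1.
Row 3: attacked by (1,4)→{2,4,6}; (2,1)→{1,2}; (4,6)→{5,6,7}. Safe: 3. Place at column 3.
Row 5: attacked by (1,4)→{4}; (2,1)→{1,4}; (3,3)→{1,3,5}; (4,6)→{5,6,7}. Safe: 2. Place at column 2.
Row 6: attacked by (1,4)→{4}; (2,1)→{1,5}; (3,3)→{3,6}; (4,6)→{4,6}; (5,2)→{1,2,3}. Safe: 7. Place at column 7.
Row 7: attacked by (1,4)→{4}; (2,1)→{1,6}; (3,3)→{3,7}; (4,6)→{3,6}; (5,2)→{2,4}; (6,7)→{6,7}. Safe: 5. Place at column 5.
Columns [4, 1, 3, 6, 2, 7, 5], r−c [-3, 1, 0, -2, 3, -1, 2], r+c [5, 3, 6, 10, 7, 13, 12] are all distinct, so no two queens attack.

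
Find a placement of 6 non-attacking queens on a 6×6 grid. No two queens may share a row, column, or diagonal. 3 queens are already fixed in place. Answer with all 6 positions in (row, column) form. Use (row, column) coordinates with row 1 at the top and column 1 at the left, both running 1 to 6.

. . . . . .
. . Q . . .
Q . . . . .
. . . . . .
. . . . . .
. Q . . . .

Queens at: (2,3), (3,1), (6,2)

(1,5) (2,3) (3,1) (4,6) (5,4) (6,2)

Row 1: attacked by (2,3)→{2,3,4}; (3,1)→{1,3}; (6,2)→{2}. Safe: 5, 6. Place at column 5.
Row 4: attacked by (1,5)→{2,5}; (2,3)→{1,3,5}; (3,1)→{1,2}; (6,2)→{2,4}. Safe: 6. Place at column 6.
Row 5: attacked by (1,5)→{1,5}; (2,3)→{3,6}; (3,1)→{1,3}; (4,6)→{5,6}; (6,2)→{1,2,3}. Safe: 4. Place at column 4.
Columns [5, 3, 1, 6, 4, 2], r−c [-4, -1, 2, -2, 1, 4], r+c [6, 5, 4, 10, 9, 8] are all distinct, so no two queens attack.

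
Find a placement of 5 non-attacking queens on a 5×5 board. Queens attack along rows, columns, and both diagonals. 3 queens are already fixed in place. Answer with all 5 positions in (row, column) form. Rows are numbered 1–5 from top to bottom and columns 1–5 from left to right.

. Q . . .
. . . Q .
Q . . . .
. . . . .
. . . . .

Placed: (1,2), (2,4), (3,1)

Row 4: attacked by (1,2)→{2,5}; (2,4)→{2,4}; (3,1)→{1,2}. Safe: 3. Place at column 3.
Row 5: attacked by (1,2)→{2}; (2,4)→{1,4}; (3,1)→{1,3}; (4,3)→{2,3,4}. Safe: 5. Place at column 5.
Columns [2, 4, 1, 3, 5], r−c [-1, -2, 2, 1, 0], r+c [3, 6, 4, 7, 10] are all distinct, so no two queens attack.

(1,2) (2,4) (3,1) (4,3) (5,5)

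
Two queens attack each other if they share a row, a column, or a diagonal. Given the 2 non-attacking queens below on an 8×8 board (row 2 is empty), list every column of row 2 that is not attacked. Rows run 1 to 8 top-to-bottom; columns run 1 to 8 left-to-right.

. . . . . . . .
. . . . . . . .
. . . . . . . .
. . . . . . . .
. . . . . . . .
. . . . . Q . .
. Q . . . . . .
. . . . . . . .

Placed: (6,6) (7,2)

columns 1, 3, 4, 5, 8

(6,6) attacks row 2 at column 6 and diagonals 2.
(7,2) attacks row 2 at column 2 and diagonals 7.
Attacked columns: {2, 6, 7}. Safe: {1, 3, 4, 5, 8}.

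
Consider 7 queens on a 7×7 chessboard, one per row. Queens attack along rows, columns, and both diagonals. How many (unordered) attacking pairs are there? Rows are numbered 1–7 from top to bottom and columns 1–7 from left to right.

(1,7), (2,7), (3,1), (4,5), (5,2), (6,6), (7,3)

2

Same column: (1,7)–(2,7) (column 7).
Same diagonal: (2,7)–(4,5) (|2−4| = |7−5| = 2).
Total attacking pairs: 2.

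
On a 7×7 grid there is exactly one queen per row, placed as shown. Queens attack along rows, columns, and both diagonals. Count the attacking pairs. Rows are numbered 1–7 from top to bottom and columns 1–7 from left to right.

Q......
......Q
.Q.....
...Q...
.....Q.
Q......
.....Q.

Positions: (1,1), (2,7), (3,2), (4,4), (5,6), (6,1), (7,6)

Same column: (1,1)–(6,1) (column 1); (5,6)–(7,6) (column 6).
Same diagonal: (1,1)–(4,4) (|1−4| = |1−4| = 3); (3,2)–(7,6) (|3−7| = |2−6| = 4).
Total attacking pairs: 4.

4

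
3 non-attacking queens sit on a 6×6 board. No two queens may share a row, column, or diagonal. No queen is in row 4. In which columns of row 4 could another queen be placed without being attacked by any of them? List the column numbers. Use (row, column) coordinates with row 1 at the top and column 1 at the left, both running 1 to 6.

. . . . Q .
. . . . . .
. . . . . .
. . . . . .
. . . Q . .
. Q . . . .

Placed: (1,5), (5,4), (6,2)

columns 1, 6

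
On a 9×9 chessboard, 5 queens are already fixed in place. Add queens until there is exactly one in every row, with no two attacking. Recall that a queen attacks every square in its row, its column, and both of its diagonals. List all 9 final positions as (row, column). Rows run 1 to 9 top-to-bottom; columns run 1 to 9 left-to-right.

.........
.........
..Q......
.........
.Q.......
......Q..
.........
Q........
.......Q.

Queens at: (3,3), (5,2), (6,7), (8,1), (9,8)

(1,4) (2,9) (3,3) (4,6) (5,2) (6,7) (7,5) (8,1) (9,8)

Row 1: attacked by (3,3)→{1,3,5}; (5,2)→{2,6}; (6,7)→{2,7}; (8,1)→{1,8}; (9,8)→{8}. Safe: 4, 9. Place at column 4.
Row 2: attacked by (1,4)→{3,4,5}; (3,3)→{2,3,4}; (5,2)→{2,5}; (6,7)→{3,7}; (8,1)→{1,7}; (9,8)→{1,8}. Safe: 6, 9. Place at column 9.
Row 4: attacked by (1,4)→{1,4,7}; (2,9)→{7,9}; (3,3)→{2,3,4}; (5,2)→{1,2,3}; (6,7)→{5,7,9}; (8,1)→{1,5}; (9,8)→{3,8}. Safe: 6. Place at column 6.
Row 7: attacked by (1,4)→{4}; (2,9)→{4,9}; (3,3)→{3,7}; (4,6)→{3,6,9}; (5,2)→{2,4}; (6,7)→{6,7,8}; (8,1)→{1,2}; (9,8)→{6,8}. Safe: 5. Place at column 5.
Columns [4, 9, 3, 6, 2, 7, 5, 1, 8], r−c [-3, -7, 0, -2, 3, -1, 2, 7, 1], r+c [5, 11, 6, 10, 7, 13, 12, 9, 17] are all distinct, so no two queens attack.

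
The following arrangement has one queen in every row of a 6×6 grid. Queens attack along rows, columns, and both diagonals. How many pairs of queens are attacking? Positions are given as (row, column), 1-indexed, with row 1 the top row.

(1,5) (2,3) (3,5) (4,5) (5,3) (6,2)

8

Same column: (1,5)–(3,5) (column 5); (1,5)–(4,5) (column 5); (2,3)–(5,3) (column 3); (3,5)–(4,5) (column 5).
Same diagonal: (2,3)–(4,5) (|2−4| = |3−5| = 2); (3,5)–(5,3) (|3−5| = |5−3| = 2); (3,5)–(6,2) (|3−6| = |5−2| = 3); (5,3)–(6,2) (|5−6| = |3−2| = 1).
Total attacking pairs: 8.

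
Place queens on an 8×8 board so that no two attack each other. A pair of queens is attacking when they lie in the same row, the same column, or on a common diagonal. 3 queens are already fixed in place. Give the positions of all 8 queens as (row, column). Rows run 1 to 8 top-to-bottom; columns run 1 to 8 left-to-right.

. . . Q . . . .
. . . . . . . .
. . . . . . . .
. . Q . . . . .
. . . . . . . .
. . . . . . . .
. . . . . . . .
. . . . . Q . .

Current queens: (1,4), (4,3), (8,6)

(1,4) (2,8) (3,5) (4,3) (5,1) (6,7) (7,2) (8,6)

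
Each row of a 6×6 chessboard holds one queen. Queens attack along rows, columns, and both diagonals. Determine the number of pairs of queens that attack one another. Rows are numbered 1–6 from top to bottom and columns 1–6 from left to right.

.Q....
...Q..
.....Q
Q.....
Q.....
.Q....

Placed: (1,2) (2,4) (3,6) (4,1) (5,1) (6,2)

4

Same column: (1,2)–(6,2) (column 2); (4,1)–(5,1) (column 1).
Same diagonal: (2,4)–(5,1) (|2−5| = |4−1| = 3); (5,1)–(6,2) (|5−6| = |1−2| = 1).
Total attacking pairs: 4.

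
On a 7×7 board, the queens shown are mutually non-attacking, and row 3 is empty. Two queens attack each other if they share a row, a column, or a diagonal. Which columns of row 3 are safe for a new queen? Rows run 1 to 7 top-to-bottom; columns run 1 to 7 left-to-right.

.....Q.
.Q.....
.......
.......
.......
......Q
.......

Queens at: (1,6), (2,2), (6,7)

columns 5

(1,6) attacks row 3 at column 6 and diagonals 4.
(2,2) attacks row 3 at column 2 and diagonals 1, 3.
(6,7) attacks row 3 at column 7 and diagonals 4.
Attacked columns: {1, 2, 3, 4, 6, 7}. Safe: {5}.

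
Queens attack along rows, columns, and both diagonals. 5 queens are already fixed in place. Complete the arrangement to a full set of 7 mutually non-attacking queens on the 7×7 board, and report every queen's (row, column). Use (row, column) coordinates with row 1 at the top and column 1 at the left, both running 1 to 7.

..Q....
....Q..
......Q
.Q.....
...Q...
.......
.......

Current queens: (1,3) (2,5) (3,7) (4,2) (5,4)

(1,3) (2,5) (3,7) (4,2) (5,4) (6,6) (7,1)

Row 6: attacked by (1,3)→{3}; (2,5)→{1,5}; (3,7)→{4,7}; (4,2)→{2,4}; (5,4)→{3,4,5}. Safe: 6. Place at column 6.
Row 7: attacked by (1,3)→{3}; (2,5)→{5}; (3,7)→{3,7}; (4,2)→{2,5}; (5,4)→{2,4,6}; (6,6)→{5,6,7}. Safe: 1. Place at column 1.
Columns [3, 5, 7, 2, 4, 6, 1], r−c [-2, -3, -4, 2, 1, 0, 6], r+c [4, 7, 10, 6, 9, 12, 8] are all distinct, so no two queens attack.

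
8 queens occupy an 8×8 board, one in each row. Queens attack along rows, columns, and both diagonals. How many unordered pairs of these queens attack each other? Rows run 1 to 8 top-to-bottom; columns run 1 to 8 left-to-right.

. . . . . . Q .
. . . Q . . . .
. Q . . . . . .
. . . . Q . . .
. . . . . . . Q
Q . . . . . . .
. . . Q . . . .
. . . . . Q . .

1

Same column: (2,4)–(7,4) (column 4).
Total attacking pairs: 1.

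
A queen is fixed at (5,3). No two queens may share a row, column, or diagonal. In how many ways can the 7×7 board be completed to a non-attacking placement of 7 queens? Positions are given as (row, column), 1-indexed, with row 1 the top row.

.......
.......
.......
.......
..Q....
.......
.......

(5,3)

Branch on row 1: col 1 → 1; col 2 → 1; col 4 → 1; col 5 → 2; col 6 → 1.
Sum: 1 + 1 + 1 + 2 + 1 = 6.

6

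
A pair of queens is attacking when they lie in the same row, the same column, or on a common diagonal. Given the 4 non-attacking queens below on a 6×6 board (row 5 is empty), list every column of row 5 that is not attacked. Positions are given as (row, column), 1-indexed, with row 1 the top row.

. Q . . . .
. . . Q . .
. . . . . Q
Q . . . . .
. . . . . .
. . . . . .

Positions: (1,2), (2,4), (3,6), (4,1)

(1,2) attacks row 5 at column 2 and diagonals 6.
(2,4) attacks row 5 at column 4 and diagonals 1.
(3,6) attacks row 5 at column 6 and diagonals 4.
(4,1) attacks row 5 at column 1 and diagonals 2.
Attacked columns: {1, 2, 4, 6}. Safe: {3, 5}.

columns 3, 5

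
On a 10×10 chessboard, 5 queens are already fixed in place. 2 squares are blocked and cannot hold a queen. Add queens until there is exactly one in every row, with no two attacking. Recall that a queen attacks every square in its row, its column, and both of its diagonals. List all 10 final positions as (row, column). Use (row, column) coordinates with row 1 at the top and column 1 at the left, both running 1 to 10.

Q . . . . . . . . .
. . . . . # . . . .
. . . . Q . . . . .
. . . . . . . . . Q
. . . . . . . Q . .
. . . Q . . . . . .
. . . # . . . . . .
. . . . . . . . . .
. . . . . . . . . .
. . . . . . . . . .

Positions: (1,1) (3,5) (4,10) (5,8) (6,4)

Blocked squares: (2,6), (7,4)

Row 2: attacked by (1,1)→{1,2}; (3,5)→{4,5,6}; (4,10)→{8,10}; (5,8)→{5,8}; (6,4)→{4,8}. Blocked: 6. Safe: 3, 7, 9. Place at column 9.
Row 7: attacked by (1,1)→{1,7}; (2,9)→{4,9}; (3,5)→{1,5,9}; (4,10)→{7,10}; (5,8)→{6,8,10}; (6,4)→{3,4,5}. Blocked: 4. Safe: 2. Place at column 2.
Row 8: attacked by (1,1)→{1,8}; (2,9)→{3,9}; (3,5)→{5,10}; (4,10)→{6,10}; (5,8)→{5,8}; (6,4)→{2,4,6}; (7,2)→{1,2,3}. Safe: 7. Place at column 7.
Row 9: attacked by (1,1)→{1,9}; (2,9)→{2,9}; (3,5)→{5}; (4,10)→{5,10}; (5,8)→{4,8}; (6,4)→{1,4,7}; (7,2)→{2,4}; (8,7)→{6,7,8}. Safe: 3. Place at column 3.
Row 10: attacked by (1,1)→{1,10}; (2,9)→{1,9}; (3,5)→{5}; (4,10)→{4,10}; (5,8)→{3,8}; (6,4)→{4,8}; (7,2)→{2,5}; (8,7)→{5,7,9}; (9,3)→{2,3,4}. Safe: 6. Place at column 6.
Columns [1, 9, 5, 10, 8, 4, 2, 7, 3, 6], r−c [0, -7, -2, -6, -3, 2, 5, 1, 6, 4], r+c [2, 11, 8, 14, 13, 10, 9, 15, 12, 16] are all distinct, so no two queens attack.

(1,1) (2,9) (3,5) (4,10) (5,8) (6,4) (7,2) (8,7) (9,3) (10,6)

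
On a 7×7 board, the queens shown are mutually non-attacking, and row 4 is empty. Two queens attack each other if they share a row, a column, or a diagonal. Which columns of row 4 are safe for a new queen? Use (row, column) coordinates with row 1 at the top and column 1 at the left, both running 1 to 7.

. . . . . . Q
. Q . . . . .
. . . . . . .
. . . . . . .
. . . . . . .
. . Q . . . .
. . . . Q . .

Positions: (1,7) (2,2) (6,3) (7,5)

columns 6

(1,7) attacks row 4 at column 7 and diagonals 4.
(2,2) attacks row 4 at column 2 and diagonals 4.
(6,3) attacks row 4 at column 3 and diagonals 1, 5.
(7,5) attacks row 4 at column 5 and diagonals 2.
Attacked columns: {1, 2, 3, 4, 5, 7}. Safe: {6}.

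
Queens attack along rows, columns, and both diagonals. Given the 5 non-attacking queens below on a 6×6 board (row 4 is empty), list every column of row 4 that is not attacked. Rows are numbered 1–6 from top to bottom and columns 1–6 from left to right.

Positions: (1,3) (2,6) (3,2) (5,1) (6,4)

(1,3) attacks row 4 at column 3 and diagonals 6.
(2,6) attacks row 4 at column 6 and diagonals 4.
(3,2) attacks row 4 at column 2 and diagonals 1, 3.
(5,1) attacks row 4 at column 1 and diagonals 2.
(6,4) attacks row 4 at column 4 and diagonals 2, 6.
Attacked columns: {1, 2, 3, 4, 6}. Safe: {5}.

columns 5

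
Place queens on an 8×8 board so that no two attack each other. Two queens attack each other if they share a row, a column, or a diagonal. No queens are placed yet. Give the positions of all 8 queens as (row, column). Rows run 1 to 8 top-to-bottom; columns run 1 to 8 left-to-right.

(1,2) (2,5) (3,7) (4,1) (5,3) (6,8) (7,6) (8,4)

Row 1: Safe: 1, 2, 3, 4, 5, 6, 7, 8. Place at column 2.
Row 2: attacked by (1,2)→{1,2,3}. Safe: 4, 5, 6, 7, 8. Place at column 5.
Row 3: attacked by (1,2)→{2,4}; (2,5)→{4,5,6}. Safe: 1, 3, 7, 8. Place at column 7.
Row 4: attacked by (1,2)→{2,5}; (2,5)→{3,5,7}; (3,7)→{6,7,8}. Safe: 1, 4. Place at column 1.
Row 5: attacked by (1,2)→{2,6}; (2,5)→{2,5,8}; (3,7)→{5,7}; (4,1)→{1,2}. Safe: 3, 4. Place at column 3.
Row 6: attacked by (1,2)→{2,7}; (2,5)→{1,5}; (3,7)→{4,7}; (4,1)→{1,3}; (5,3)→{2,3,4}. Safe: 6, 8. Place at column 8.
Row 7: attacked by (1,2)→{2,8}; (2,5)→{5}; (3,7)→{3,7}; (4,1)→{1,4}; (5,3)→{1,3,5}; (6,8)→{7,8}. Safe: 6. Place at column 6.
Row 8: attacked by (1,2)→{2}; (2,5)→{5}; (3,7)→{2,7}; (4,1)→{1,5}; (5,3)→{3,6}; (6,8)→{6,8}; (7,6)→{5,6,7}. Safe: 4. Place at column 4.
Columns [2, 5, 7, 1, 3, 8, 6, 4], r−c [-1, -3, -4, 3, 2, -2, 1, 4], r+c [3, 7, 10, 5, 8, 14, 13, 12] are all distinct, so no two queens attack.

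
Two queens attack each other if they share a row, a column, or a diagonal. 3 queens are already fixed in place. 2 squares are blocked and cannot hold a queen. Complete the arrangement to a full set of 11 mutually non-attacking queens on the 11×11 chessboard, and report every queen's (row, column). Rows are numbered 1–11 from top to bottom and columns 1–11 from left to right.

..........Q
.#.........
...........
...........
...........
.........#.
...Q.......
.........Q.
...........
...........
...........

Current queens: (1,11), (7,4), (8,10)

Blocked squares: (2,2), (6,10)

Row 2: attacked by (1,11)→{10,11}; (7,4)→{4,9}; (8,10)→{4,10}. Blocked: 2. Safe: 1, 3, 5, 6, 7, 8. Place at column 8.
Row 3: attacked by (1,11)→{9,11}; (2,8)→{7,8,9}; (7,4)→{4,8}; (8,10)→{5,10}. Safe: 1, 2, 3, 6. Place at column 2.
Row 4: attacked by (1,11)→{8,11}; (2,8)→{6,8,10}; (3,2)→{1,2,3}; (7,4)→{1,4,7}; (8,10)→{6,10}. Safe: 5, 9. Place at column 5.
Row 5: attacked by (1,11)→{7,11}; (2,8)→{5,8,11}; (3,2)→{2,4}; (4,5)→{4,5,6}; (7,4)→{2,4,6}; (8,10)→{7,10}. Safe: 1, 3, 9. Place at column 1.
Row 6: attacked by (1,11)→{6,11}; (2,8)→{4,8}; (3,2)→{2,5}; (4,5)→{3,5,7}; (5,1)→{1,2}; (7,4)→{3,4,5}; (8,10)→{8,10}. Blocked: 10. Safe: 9. Place at column 9.
Row 9: attacked by (1,11)→{3,11}; (2,8)→{1,8}; (3,2)→{2,8}; (4,5)→{5,10}; (5,1)→{1,5}; (6,9)→{6,9}; (7,4)→{2,4,6}; (8,10)→{9,10,11}. Safe: 7. Place at column 7.
Row 10: attacked by (1,11)→{2,11}; (2,8)→{8}; (3,2)→{2,9}; (4,5)→{5,11}; (5,1)→{1,6}; (6,9)→{5,9}; (7,4)→{1,4,7}; (8,10)→{8,10}; (9,7)→{6,7,8}. Safe: 3. Place at column 3.
Row 11: attacked by (1,11)→{1,11}; (2,8)→{8}; (3,2)→{2,10}; (4,5)→{5}; (5,1)→{1,7}; (6,9)→{4,9}; (7,4)→{4,8}; (8,10)→{7,10}; (9,7)→{5,7,9}; (10,3)→{2,3,4}. Safe: 6. Place at column 6.
Columns [11, 8, 2, 5, 1, 9, 4, 10, 7, 3, 6], r−c [-10, -6, 1, -1, 4, -3, 3, -2, 2, 7, 5], r+c [12, 10, 5, 9, 6, 15, 11, 18, 16, 13, 17] are all distinct, so no two queens attack.

(1,11) (2,8) (3,2) (4,5) (5,1) (6,9) (7,4) (8,10) (9,7) (10,3) (11,6)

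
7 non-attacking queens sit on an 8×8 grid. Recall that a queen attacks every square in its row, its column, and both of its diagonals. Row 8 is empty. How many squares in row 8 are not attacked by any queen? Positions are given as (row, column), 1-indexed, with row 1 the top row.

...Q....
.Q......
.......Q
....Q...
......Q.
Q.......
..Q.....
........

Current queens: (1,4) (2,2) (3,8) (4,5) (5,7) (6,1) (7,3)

1

(1,4) attacks row 8 at column 4.
(2,2) attacks row 8 at column 2 and diagonals 8.
(3,8) attacks row 8 at column 8 and diagonals 3.
(4,5) attacks row 8 at column 5 and diagonals 1.
(5,7) attacks row 8 at column 7 and diagonals 4.
(6,1) attacks row 8 at column 1 and diagonals 3.
(7,3) attacks row 8 at column 3 and diagonals 2, 4.
Attacked columns: {1, 2, 3, 4, 5, 7, 8}. Safe: {6}.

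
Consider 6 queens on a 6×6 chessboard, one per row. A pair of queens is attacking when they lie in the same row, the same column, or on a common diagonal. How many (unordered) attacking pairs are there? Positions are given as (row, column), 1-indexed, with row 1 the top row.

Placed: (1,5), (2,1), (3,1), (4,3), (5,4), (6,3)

Same column: (2,1)–(3,1) (column 1); (4,3)–(6,3) (column 3).
Same diagonal: (2,1)–(4,3) (|2−4| = |1−3| = 2); (2,1)–(5,4) (|2−5| = |1−4| = 3); (4,3)–(5,4) (|4−5| = |3−4| = 1); (5,4)–(6,3) (|5−6| = |4−3| = 1).
Total attacking pairs: 6.

6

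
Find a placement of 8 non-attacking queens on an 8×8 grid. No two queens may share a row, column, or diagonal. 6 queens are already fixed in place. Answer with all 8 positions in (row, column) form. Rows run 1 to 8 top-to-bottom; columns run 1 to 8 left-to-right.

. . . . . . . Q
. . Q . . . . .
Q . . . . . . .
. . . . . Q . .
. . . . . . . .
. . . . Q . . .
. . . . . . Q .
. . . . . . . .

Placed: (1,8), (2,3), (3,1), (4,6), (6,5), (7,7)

Row 5: attacked by (1,8)→{4,8}; (2,3)→{3,6}; (3,1)→{1,3}; (4,6)→{5,6,7}; (6,5)→{4,5,6}; (7,7)→{5,7}. Safe: 2. Place at column 2.
Row 8: attacked by (1,8)→{1,8}; (2,3)→{3}; (3,1)→{1,6}; (4,6)→{2,6}; (5,2)→{2,5}; (6,5)→{3,5,7}; (7,7)→{6,7,8}. Safe: 4. Place at column 4.
Columns [8, 3, 1, 6, 2, 5, 7, 4], r−c [-7, -1, 2, -2, 3, 1, 0, 4], r+c [9, 5, 4, 10, 7, 11, 14, 12] are all distinct, so no two queens attack.

(1,8) (2,3) (3,1) (4,6) (5,2) (6,5) (7,7) (8,4)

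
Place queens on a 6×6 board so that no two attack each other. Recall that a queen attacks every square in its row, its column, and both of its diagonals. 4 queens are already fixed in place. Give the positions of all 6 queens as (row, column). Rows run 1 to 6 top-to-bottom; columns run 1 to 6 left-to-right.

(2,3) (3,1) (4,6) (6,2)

(1,5) (2,3) (3,1) (4,6) (5,4) (6,2)

Row 1: attacked by (2,3)→{2,3,4}; (3,1)→{1,3}; (4,6)→{3,6}; (6,2)→{2}. Safe: 5. Place at column 5.
Row 5: attacked by (1,5)→{1,5}; (2,3)→{3,6}; (3,1)→{1,3}; (4,6)→{5,6}; (6,2)→{1,2,3}. Safe: 4. Place at column 4.
Columns [5, 3, 1, 6, 4, 2], r−c [-4, -1, 2, -2, 1, 4], r+c [6, 5, 4, 10, 9, 8] are all distinct, so no two queens attack.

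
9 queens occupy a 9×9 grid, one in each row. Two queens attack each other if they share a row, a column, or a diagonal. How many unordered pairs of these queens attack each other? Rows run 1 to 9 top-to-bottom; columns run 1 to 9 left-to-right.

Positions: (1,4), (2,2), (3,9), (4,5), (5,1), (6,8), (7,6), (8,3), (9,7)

0

All columns are distinct and no two queens satisfy |Δrow| = |Δcol|, so no pair attacks.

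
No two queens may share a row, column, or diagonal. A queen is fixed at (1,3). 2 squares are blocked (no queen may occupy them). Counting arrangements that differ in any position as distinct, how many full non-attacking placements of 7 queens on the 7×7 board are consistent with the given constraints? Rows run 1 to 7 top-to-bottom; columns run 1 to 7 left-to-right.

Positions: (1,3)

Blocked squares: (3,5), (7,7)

5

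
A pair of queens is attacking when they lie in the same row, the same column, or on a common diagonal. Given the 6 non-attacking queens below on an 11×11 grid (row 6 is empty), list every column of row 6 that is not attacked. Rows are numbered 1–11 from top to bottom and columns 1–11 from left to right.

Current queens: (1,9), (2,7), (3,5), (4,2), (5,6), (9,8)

columns 1, 10

(1,9) attacks row 6 at column 9 and diagonals 4.
(2,7) attacks row 6 at column 7 and diagonals 3, 11.
(3,5) attacks row 6 at column 5 and diagonals 2, 8.
(4,2) attacks row 6 at column 2 and diagonals 4.
(5,6) attacks row 6 at column 6 and diagonals 5, 7.
(9,8) attacks row 6 at column 8 and diagonals 5, 11.
Attacked columns: {2, 3, 4, 5, 6, 7, 8, 9, 11}. Safe: {1, 10}.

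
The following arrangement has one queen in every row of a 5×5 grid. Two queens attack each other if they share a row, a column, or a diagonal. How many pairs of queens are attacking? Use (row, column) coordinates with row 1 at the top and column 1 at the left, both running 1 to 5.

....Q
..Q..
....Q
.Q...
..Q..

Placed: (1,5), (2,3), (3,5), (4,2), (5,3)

5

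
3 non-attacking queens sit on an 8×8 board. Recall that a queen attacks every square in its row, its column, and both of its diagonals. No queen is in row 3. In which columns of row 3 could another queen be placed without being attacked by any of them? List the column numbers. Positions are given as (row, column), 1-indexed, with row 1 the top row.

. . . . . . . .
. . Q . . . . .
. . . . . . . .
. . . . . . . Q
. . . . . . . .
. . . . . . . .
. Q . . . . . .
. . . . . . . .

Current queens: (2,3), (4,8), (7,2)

columns 1, 5

(2,3) attacks row 3 at column 3 and diagonals 2, 4.
(4,8) attacks row 3 at column 8 and diagonals 7.
(7,2) attacks row 3 at column 2 and diagonals 6.
Attacked columns: {2, 3, 4, 6, 7, 8}. Safe: {1, 5}.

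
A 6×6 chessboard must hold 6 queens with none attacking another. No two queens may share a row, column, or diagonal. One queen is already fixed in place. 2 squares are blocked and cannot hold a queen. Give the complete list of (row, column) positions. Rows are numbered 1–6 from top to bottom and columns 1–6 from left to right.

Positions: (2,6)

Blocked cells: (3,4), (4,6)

(1,3) (2,6) (3,2) (4,5) (5,1) (6,4)

Row 1: attacked by (2,6)→{5,6}. Safe: 1, 2, 3, 4. Place at column 3.
Row 3: attacked by (1,3)→{1,3,5}; (2,6)→{5,6}. Blocked: 4. Safe: 2. Place at column 2.
Row 4: attacked by (1,3)→{3,6}; (2,6)→{4,6}; (3,2)→{1,2,3}. Blocked: 6. Safe: 5. Place at column 5.
Row 5: attacked by (1,3)→{3}; (2,6)→{3,6}; (3,2)→{2,4}; (4,5)→{4,5,6}. Safe: 1. Place at column 1.
Row 6: attacked by (1,3)→{3}; (2,6)→{2,6}; (3,2)→{2,5}; (4,5)→{3,5}; (5,1)→{1,2}. Safe: 4. Place at column 4.
Columns [3, 6, 2, 5, 1, 4], r−c [-2, -4, 1, -1, 4, 2], r+c [4, 8, 5, 9, 6, 10] are all distinct, so no two queens attack.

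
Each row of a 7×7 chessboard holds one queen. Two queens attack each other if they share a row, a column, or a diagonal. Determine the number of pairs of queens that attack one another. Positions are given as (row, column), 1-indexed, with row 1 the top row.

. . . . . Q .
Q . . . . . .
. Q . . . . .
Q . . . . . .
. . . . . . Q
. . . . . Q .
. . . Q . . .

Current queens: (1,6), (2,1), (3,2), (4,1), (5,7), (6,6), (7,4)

6

Same column: (1,6)–(6,6) (column 6); (2,1)–(4,1) (column 1).
Same diagonal: (2,1)–(3,2) (|2−3| = |1−2| = 1); (3,2)–(4,1) (|3−4| = |2−1| = 1); (4,1)–(7,4) (|4−7| = |1−4| = 3); (5,7)–(6,6) (|5−6| = |7−6| = 1).
Total attacking pairs: 6.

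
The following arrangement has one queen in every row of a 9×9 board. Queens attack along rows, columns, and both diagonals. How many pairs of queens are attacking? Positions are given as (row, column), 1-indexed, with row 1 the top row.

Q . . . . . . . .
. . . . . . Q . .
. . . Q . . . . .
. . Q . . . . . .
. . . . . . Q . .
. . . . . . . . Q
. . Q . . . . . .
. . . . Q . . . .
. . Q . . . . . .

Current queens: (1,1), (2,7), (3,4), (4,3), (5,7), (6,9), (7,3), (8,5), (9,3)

6

Same column: (2,7)–(5,7) (column 7); (4,3)–(7,3) (column 3); (4,3)–(9,3) (column 3); (7,3)–(9,3) (column 3).
Same diagonal: (3,4)–(4,3) (|3−4| = |4−3| = 1); (5,7)–(9,3) (|5−9| = |7−3| = 4).
Total attacking pairs: 6.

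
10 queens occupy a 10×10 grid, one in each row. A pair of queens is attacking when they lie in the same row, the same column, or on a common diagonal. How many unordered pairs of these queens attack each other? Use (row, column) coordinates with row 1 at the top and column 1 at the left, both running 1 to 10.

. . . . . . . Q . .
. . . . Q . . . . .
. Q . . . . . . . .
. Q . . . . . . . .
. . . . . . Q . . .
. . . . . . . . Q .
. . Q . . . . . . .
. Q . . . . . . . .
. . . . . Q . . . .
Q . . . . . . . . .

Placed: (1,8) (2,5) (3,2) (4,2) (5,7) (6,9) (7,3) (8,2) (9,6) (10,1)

6

Same column: (3,2)–(4,2) (column 2); (3,2)–(8,2) (column 2); (4,2)–(8,2) (column 2).
Same diagonal: (2,5)–(6,9) (|2−6| = |5−9| = 4); (6,9)–(9,6) (|6−9| = |9−6| = 3); (7,3)–(8,2) (|7−8| = |3−2| = 1).
Total attacking pairs: 6.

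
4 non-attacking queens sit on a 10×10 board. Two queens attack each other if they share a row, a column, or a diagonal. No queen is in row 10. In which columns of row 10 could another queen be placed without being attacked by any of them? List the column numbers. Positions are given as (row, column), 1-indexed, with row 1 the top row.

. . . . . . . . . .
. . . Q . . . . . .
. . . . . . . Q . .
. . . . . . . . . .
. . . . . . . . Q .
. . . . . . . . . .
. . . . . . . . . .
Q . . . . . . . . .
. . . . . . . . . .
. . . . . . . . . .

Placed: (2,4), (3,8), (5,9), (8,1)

columns 2, 5, 6, 7, 10

(2,4) attacks row 10 at column 4.
(3,8) attacks row 10 at column 8 and diagonals 1.
(5,9) attacks row 10 at column 9 and diagonals 4.
(8,1) attacks row 10 at column 1 and diagonals 3.
Attacked columns: {1, 3, 4, 8, 9}. Safe: {2, 5, 6, 7, 10}.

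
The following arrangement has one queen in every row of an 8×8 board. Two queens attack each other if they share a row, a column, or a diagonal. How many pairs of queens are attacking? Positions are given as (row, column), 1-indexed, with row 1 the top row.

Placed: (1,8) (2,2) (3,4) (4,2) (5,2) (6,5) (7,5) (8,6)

8

Same column: (2,2)–(4,2) (column 2); (2,2)–(5,2) (column 2); (4,2)–(5,2) (column 2); (6,5)–(7,5) (column 5).
Same diagonal: (3,4)–(5,2) (|3−5| = |4−2| = 2); (4,2)–(7,5) (|4−7| = |2−5| = 3); (4,2)–(8,6) (|4−8| = |2−6| = 4); (7,5)–(8,6) (|7−8| = |5−6| = 1).
Total attacking pairs: 8.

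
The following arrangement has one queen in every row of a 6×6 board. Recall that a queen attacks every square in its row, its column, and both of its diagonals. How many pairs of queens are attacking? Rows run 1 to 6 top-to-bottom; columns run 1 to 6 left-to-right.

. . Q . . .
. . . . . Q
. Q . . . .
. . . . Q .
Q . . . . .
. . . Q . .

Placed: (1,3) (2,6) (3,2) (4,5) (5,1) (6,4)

All columns are distinct and no two queens satisfy |Δrow| = |Δcol|, so no pair attacks.

0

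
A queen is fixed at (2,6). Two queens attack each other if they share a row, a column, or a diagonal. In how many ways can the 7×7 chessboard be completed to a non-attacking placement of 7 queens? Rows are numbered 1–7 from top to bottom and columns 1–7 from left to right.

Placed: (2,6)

Branch on row 1: col 1 → 1; col 2 → 1; col 3 → 1; col 4 → 1.
Sum: 1 + 1 + 1 + 1 = 4.

4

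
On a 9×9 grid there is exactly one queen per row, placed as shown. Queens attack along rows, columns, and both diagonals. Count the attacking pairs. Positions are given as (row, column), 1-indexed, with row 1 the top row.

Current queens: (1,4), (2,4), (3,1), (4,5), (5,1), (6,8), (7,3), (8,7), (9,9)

5

Same column: (1,4)–(2,4) (column 4); (3,1)–(5,1) (column 1).
Same diagonal: (2,4)–(5,1) (|2−5| = |4−1| = 3); (2,4)–(6,8) (|2−6| = |4−8| = 4); (5,1)–(7,3) (|5−7| = |1−3| = 2).
Total attacking pairs: 5.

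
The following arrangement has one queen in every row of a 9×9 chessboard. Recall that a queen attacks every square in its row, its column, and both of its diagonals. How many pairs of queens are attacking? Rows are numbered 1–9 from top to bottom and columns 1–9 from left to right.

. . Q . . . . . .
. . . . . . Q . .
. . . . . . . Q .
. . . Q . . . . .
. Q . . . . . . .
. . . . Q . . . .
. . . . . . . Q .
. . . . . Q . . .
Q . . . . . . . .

3

Same column: (3,8)–(7,8) (column 8).
Same diagonal: (2,7)–(3,8) (|2−3| = |7−8| = 1); (3,8)–(6,5) (|3−6| = |8−5| = 3).
Total attacking pairs: 3.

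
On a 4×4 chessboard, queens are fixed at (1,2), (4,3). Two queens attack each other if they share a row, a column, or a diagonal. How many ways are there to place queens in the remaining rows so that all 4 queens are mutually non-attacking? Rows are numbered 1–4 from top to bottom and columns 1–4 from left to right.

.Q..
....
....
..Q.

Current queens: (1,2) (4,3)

Branch on row 2: col 4 → 1.
Sum: 1 = 1.

1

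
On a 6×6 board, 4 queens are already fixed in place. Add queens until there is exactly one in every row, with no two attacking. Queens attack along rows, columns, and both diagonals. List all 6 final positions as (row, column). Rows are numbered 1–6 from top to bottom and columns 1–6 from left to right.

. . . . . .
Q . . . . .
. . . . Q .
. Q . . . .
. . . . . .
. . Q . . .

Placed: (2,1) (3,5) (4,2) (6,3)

Row 1: attacked by (2,1)→{1,2}; (3,5)→{3,5}; (4,2)→{2,5}; (6,3)→{3}. Safe: 4, 6. Place at column 4.
Row 5: attacked by (1,4)→{4}; (2,1)→{1,4}; (3,5)→{3,5}; (4,2)→{1,2,3}; (6,3)→{2,3,4}. Safe: 6. Place at column 6.
Columns [4, 1, 5, 2, 6, 3], r−c [-3, 1, -2, 2, -1, 3], r+c [5, 3, 8, 6, 11, 9] are all distinct, so no two queens attack.

(1,4) (2,1) (3,5) (4,2) (5,6) (6,3)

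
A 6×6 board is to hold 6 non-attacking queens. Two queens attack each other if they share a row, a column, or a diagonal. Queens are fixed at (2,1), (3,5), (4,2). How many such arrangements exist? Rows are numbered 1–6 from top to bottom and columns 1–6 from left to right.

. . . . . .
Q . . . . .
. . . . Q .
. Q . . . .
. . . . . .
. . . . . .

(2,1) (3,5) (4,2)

1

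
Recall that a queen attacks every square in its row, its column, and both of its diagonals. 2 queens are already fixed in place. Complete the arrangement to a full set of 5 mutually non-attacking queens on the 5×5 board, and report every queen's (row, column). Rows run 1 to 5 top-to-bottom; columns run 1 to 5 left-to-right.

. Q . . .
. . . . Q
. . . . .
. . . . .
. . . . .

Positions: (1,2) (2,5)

(1,2) (2,5) (3,3) (4,1) (5,4)

Row 3: attacked by (1,2)→{2,4}; (2,5)→{4,5}. Safe: 1, 3. Place at column 3.
Row 4: attacked by (1,2)→{2,5}; (2,5)→{3,5}; (3,3)→{2,3,4}. Safe: 1. Place at column 1.
Row 5: attacked by (1,2)→{2}; (2,5)→{2,5}; (3,3)→{1,3,5}; (4,1)→{1,2}. Safe: 4. Place at column 4.
Columns [2, 5, 3, 1, 4], r−c [-1, -3, 0, 3, 1], r+c [3, 7, 6, 5, 9] are all distinct, so no two queens attack.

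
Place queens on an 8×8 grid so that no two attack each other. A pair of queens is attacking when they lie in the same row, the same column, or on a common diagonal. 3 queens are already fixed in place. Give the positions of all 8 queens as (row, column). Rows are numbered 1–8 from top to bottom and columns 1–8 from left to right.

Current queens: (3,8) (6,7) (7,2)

Row 1: attacked by (3,8)→{6,8}; (6,7)→{2,7}; (7,2)→{2,8}. Safe: 1, 3, 4, 5. Place at column 1.
Row 2: attacked by (1,1)→{1,2}; (3,8)→{7,8}; (6,7)→{3,7}; (7,2)→{2,7}. Safe: 4, 5, 6. Place at column 5.
Row 4: attacked by (1,1)→{1,4}; (2,5)→{3,5,7}; (3,8)→{7,8}; (6,7)→{5,7}; (7,2)→{2,5}. Safe: 6. Place at column 6.
Row 5: attacked by (1,1)→{1,5}; (2,5)→{2,5,8}; (3,8)→{6,8}; (4,6)→{5,6,7}; (6,7)→{6,7,8}; (7,2)→{2,4}. Safe: 3. Place at column 3.
Row 8: attacked by (1,1)→{1,8}; (2,5)→{5}; (3,8)→{3,8}; (4,6)→{2,6}; (5,3)→{3,6}; (6,7)→{5,7}; (7,2)→{1,2,3}. Safe: 4. Place at column 4.
Columns [1, 5, 8, 6, 3, 7, 2, 4], r−c [0, -3, -5, -2, 2, -1, 5, 4], r+c [2, 7, 11, 10, 8, 13, 9, 12] are all distinct, so no two queens attack.

(1,1) (2,5) (3,8) (4,6) (5,3) (6,7) (7,2) (8,4)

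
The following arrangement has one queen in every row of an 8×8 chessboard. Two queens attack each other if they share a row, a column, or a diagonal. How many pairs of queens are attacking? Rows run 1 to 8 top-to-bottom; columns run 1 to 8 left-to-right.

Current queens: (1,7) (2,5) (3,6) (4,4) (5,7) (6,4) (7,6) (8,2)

6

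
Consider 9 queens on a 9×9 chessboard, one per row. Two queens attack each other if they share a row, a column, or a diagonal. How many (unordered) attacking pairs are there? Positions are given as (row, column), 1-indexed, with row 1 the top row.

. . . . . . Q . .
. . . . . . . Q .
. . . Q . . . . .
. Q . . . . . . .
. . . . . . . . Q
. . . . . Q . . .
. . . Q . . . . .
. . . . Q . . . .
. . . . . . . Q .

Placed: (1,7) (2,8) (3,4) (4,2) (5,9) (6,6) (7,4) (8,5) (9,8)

Same column: (2,8)–(9,8) (column 8); (3,4)–(7,4) (column 4).
Same diagonal: (1,7)–(2,8) (|1−2| = |7−8| = 1); (7,4)–(8,5) (|7−8| = |4−5| = 1).
Total attacking pairs: 4.

4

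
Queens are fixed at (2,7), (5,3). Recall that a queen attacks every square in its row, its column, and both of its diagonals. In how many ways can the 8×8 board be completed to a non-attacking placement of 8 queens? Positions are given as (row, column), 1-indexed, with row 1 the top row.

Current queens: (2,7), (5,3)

3

Branch on row 1: col 1 → 0; col 2 → 0; col 4 → 0; col 5 → 3.
Sum: 0 + 0 + 0 + 3 = 3.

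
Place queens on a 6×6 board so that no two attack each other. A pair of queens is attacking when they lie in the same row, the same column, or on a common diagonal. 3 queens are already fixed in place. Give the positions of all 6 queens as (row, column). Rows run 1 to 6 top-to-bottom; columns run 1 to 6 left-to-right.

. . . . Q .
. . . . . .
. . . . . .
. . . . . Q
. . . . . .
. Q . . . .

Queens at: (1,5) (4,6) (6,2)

Row 2: attacked by (1,5)→{4,5,6}; (4,6)→{4,6}; (6,2)→{2,6}. Safe: 1, 3. Place at column 3.
Row 3: attacked by (1,5)→{3,5}; (2,3)→{2,3,4}; (4,6)→{5,6}; (6,2)→{2,5}. Safe: 1. Place at column 1.
Row 5: attacked by (1,5)→{1,5}; (2,3)→{3,6}; (3,1)→{1,3}; (4,6)→{5,6}; (6,2)→{1,2,3}. Safe: 4. Place at column 4.
Columns [5, 3, 1, 6, 4, 2], r−c [-4, -1, 2, -2, 1, 4], r+c [6, 5, 4, 10, 9, 8] are all distinct, so no two queens attack.

(1,5) (2,3) (3,1) (4,6) (5,4) (6,2)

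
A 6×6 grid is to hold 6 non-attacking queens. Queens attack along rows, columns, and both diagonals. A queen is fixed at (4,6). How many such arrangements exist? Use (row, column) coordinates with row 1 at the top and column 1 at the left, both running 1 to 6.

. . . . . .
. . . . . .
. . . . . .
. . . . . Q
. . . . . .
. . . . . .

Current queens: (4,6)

Branch on row 1: col 1 → 0; col 2 → 0; col 4 → 0; col 5 → 1.
Sum: 0 + 0 + 0 + 1 = 1.

1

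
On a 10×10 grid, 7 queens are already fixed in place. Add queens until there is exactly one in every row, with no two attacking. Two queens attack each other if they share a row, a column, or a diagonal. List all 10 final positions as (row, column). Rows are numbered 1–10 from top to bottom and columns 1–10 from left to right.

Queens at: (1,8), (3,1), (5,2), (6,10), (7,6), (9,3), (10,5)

(1,8) (2,4) (3,1) (4,7) (5,2) (6,10) (7,6) (8,9) (9,3) (10,5)

Row 2: attacked by (1,8)→{7,8,9}; (3,1)→{1,2}; (5,2)→{2,5}; (6,10)→{6,10}; (7,6)→{1,6}; (9,3)→{3,10}; (10,5)→{5}. Safe: 4. Place at column 4.
Row 4: attacked by (1,8)→{5,8}; (2,4)→{2,4,6}; (3,1)→{1,2}; (5,2)→{1,2,3}; (6,10)→{8,10}; (7,6)→{3,6,9}; (9,3)→{3,8}; (10,5)→{5}. Safe: 7. Place at column 7.
Row 8: attacked by (1,8)→{1,8}; (2,4)→{4,10}; (3,1)→{1,6}; (4,7)→{3,7}; (5,2)→{2,5}; (6,10)→{8,10}; (7,6)→{5,6,7}; (9,3)→{2,3,4}; (10,5)→{3,5,7}. Safe: 9. Place at column 9.
Columns [8, 4, 1, 7, 2, 10, 6, 9, 3, 5], r−c [-7, -2, 2, -3, 3, -4, 1, -1, 6, 5], r+c [9, 6, 4, 11, 7, 16, 13, 17, 12, 15] are all distinct, so no two queens attack.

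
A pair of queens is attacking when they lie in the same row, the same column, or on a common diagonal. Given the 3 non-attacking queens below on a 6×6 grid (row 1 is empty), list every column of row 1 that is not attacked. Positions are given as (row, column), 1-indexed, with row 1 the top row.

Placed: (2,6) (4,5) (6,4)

(2,6) attacks row 1 at column 6 and diagonals 5.
(4,5) attacks row 1 at column 5 and diagonals 2.
(6,4) attacks row 1 at column 4.
Attacked columns: {2, 4, 5, 6}. Safe: {1, 3}.

columns 1, 3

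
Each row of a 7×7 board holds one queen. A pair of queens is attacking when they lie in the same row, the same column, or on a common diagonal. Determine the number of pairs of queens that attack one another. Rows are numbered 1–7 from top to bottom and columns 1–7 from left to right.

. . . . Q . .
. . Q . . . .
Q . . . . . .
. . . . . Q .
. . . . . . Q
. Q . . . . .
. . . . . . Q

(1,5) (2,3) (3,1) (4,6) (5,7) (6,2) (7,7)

2

Same column: (5,7)–(7,7) (column 7).
Same diagonal: (4,6)–(5,7) (|4−5| = |6−7| = 1).
Total attacking pairs: 2.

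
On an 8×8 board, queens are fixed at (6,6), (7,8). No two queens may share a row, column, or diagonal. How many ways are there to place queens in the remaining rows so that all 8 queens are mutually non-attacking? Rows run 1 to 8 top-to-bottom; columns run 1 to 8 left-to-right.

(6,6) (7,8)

1

Branch on row 1: col 3 → 0; col 4 → 1; col 5 → 0; col 7 → 0.
Sum: 0 + 1 + 0 + 0 = 1.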